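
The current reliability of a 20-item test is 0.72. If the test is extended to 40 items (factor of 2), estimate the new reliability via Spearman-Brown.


r_new = (n * rxx) / (1 + (n-1) * rxx)
r_new = (2 * 0.72) / (1 + 1 * 0.72)
r_new = 1.44 / 1.72
r_new = 0.8372

0.8372


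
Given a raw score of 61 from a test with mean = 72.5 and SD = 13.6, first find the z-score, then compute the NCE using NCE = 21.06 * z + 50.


z = (X - mean) / SD = (61 - 72.5) / 13.6
z = -11.5 / 13.6
z = -0.8456
NCE = NCE = 21.06z + 50
Carry z at full precision (z = -11.5 / 13.6) into the conversion:
NCE = 21.06 * (-11.5 / 13.6) + 50 = -242.19 / 13.6 + 50
NCE = -17.8081 + 50
NCE = 32.1919

32.1919


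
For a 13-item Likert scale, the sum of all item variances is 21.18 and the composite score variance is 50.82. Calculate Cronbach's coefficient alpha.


alpha = (k/(k-1)) * (1 - sum(si^2)/s_total^2)
= (13/12) * (1 - 21.18/50.82)
alpha = 0.6318

0.6318


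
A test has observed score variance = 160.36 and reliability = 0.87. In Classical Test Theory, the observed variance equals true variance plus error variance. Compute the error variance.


var_true = rxx * var_obs = 0.87 * 160.36 = 139.5132
var_error = var_obs - var_true
var_error = 160.36 - 139.5132
var_error = 20.8468

20.8468


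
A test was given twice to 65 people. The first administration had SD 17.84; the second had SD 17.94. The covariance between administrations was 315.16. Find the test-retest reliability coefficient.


r = cov(X,Y) / (SD_X * SD_Y)
r = 315.16 / (17.84 * 17.94)
r = 315.16 / 320.0496
r = 0.9847

0.9847


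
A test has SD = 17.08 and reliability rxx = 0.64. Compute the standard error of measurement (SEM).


SEM = SD * sqrt(1 - rxx)
SEM = 17.08 * sqrt(1 - 0.64)
SEM = 17.08 * sqrt(0.36) = 17.08 * 0.6
SEM = 10.248

10.248


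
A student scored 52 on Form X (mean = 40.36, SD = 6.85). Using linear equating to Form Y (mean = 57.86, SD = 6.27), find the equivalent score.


slope = SD_Y / SD_X = 6.27 / 6.85 ~ 0.9153
intercept = mean_Y - slope * mean_X = 57.86 - (6.27 / 6.85) * 40.36 ~ 20.9173
Y = slope * X + intercept. To avoid rounding drift from the rounded slope/intercept, evaluate the equivalent form Y = mean_Y + SD_Y * (X - mean_X) / SD_X at full precision:
Y = 57.86 + 6.27 * (52 - 40.36) / 6.85
Y = 57.86 + 6.27 * 11.64 / 6.85
Y = 57.86 + 72.9828 / 6.85
Y = 57.86 + 10.6544
Y = 68.5144

68.5144


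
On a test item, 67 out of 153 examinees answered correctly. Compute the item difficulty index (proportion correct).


Item difficulty p = number correct / total examinees
p = 67 / 153
p = 0.4379

0.4379


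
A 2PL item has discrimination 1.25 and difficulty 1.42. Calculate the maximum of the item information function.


For 2PL, max info at theta = b = 1.42
I_max = a^2 / 4 = 1.25^2 / 4
= 1.5625 / 4
I_max = 0.3906

0.3906


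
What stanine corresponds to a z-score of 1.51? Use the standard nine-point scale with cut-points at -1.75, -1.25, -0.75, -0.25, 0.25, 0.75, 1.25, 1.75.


Stanine boundaries: [-1.75, -1.25, -0.75, -0.25, 0.25, 0.75, 1.25, 1.75]
z = 1.51
Check each boundary:
  z >= -1.75 -> could be stanine 2
  z >= -1.25 -> could be stanine 3
  z >= -0.75 -> could be stanine 4
  z >= -0.25 -> could be stanine 5
  z >= 0.25 -> could be stanine 6
  z >= 0.75 -> could be stanine 7
  z >= 1.25 -> could be stanine 8
  z < 1.75
Highest qualifying boundary gives stanine = 8

8


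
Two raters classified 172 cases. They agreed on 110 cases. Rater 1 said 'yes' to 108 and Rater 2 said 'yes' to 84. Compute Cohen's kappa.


P_o = 110/172 = 0.639535
P_e = (108*84 + 64*88) / 29584 = 0.497025
kappa = (P_o - P_e) / (1 - P_e)
kappa = (0.639535 - 0.497025) / (1 - 0.497025)
kappa = 0.2833

0.2833


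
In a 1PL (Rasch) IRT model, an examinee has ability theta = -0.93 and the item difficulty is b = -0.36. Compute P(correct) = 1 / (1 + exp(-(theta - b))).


theta - b = -0.93 - -0.36 = -0.57
exp(-(theta - b)) = exp(0.57) = 1.7683
P = 1 / (1 + 1.7683)
P = 0.3612

0.3612


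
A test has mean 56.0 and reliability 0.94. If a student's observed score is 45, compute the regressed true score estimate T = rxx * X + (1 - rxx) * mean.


T_est = rxx * X + (1 - rxx) * mean
T_est = 0.94 * 45 + 0.06 * 56.0
T_est = 42.3 + 3.36
T_est = 45.66

45.66


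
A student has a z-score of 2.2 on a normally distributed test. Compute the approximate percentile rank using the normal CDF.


CDF(z) = 0.5 * (1 + erf(z/sqrt(2)))
erf(1.5556) = 0.9722
CDF = 0.9861
Percentile rank = 0.9861 * 100 = 98.61

98.61


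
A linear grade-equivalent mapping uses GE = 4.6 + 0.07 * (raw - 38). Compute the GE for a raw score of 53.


raw - median = 53 - 38 = 15
slope * diff = 0.07 * 15 = 1.05
GE = 4.6 + 1.05
GE = 5.65

5.65


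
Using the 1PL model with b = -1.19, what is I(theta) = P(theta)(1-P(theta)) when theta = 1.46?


P = 1/(1+exp(-(1.46--1.19))) = 0.934
I = P*(1-P) = 0.934 * 0.066
I = 0.0616

0.0616


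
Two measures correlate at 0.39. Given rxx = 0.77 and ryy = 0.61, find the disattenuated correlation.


r_corrected = rxy / sqrt(rxx * ryy)
= 0.39 / sqrt(0.77 * 0.61)
= 0.39 / sqrt(0.4697)
= 0.39 / 0.685347
r_corrected = 0.5691

0.5691


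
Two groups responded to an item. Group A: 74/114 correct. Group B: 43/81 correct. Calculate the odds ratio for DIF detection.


Odds_A = 74/40 = 1.85
Odds_B = 43/38 = 1.1316
OR = Odds_A / Odds_B = 1.85 / 1.1316
Exactly, OR = (74 * 38) / (40 * 43) = 2812 / 1720
OR = 1.6349

1.6349


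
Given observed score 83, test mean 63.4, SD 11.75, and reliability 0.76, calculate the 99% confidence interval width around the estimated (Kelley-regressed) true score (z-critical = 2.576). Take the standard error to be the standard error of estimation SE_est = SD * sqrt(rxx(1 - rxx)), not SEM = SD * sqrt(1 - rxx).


True score estimate = 0.76*83 + 0.24*63.4 = 78.296
SE_est = SD * sqrt(rxx * (1 - rxx)) = 11.75 * sqrt(0.76 * 0.24) = 11.75 * sqrt(0.1824) = 5.018227
CI = T_est +/- z * SE_est, so width = 2 * z * SE_est = 2 * 2.576 * 5.018227
Width = 25.8539

25.8539


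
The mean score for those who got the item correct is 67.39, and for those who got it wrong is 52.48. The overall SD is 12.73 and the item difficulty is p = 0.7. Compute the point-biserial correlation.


q = 1 - p = 0.3
rpb = ((M1 - M0) / SD) * sqrt(p * q)
rpb = ((67.39 - 52.48) / 12.73) * sqrt(0.7 * 0.3)
rpb = 0.5367

0.5367


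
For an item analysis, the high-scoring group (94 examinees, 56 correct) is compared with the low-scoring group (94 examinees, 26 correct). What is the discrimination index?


p_upper = 56/94 = 0.5957
p_lower = 26/94 = 0.2766
D = 0.5957 - 0.2766 = 0.3191

0.3191


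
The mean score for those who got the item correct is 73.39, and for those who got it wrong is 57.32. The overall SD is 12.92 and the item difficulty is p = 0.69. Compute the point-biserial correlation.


q = 1 - p = 0.31
rpb = ((M1 - M0) / SD) * sqrt(p * q)
rpb = ((73.39 - 57.32) / 12.92) * sqrt(0.69 * 0.31)
rpb = 0.5753

0.5753


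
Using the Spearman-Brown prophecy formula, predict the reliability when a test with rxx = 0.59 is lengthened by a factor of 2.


r_new = (n * rxx) / (1 + (n-1) * rxx)
r_new = (2 * 0.59) / (1 + 1 * 0.59)
r_new = 1.18 / 1.59
r_new = 0.7421

0.7421


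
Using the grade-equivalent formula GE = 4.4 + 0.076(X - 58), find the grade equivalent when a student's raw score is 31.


raw - median = 31 - 58 = -27
slope * diff = 0.076 * -27 = -2.052
GE = 4.4 + -2.052
GE = 2.348

2.348


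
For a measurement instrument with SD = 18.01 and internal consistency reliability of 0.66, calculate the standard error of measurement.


SEM = SD * sqrt(1 - rxx)
SEM = 18.01 * sqrt(1 - 0.66)
SEM = 18.01 * sqrt(0.34) = 18.01 * 0.583095
SEM = 10.5015

10.5015


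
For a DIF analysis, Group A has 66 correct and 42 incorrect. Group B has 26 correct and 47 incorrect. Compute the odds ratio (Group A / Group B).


Odds_A = 66/42 = 1.5714
Odds_B = 26/47 = 0.5532
OR = Odds_A / Odds_B = 1.5714 / 0.5532
Exactly, OR = (66 * 47) / (42 * 26) = 3102 / 1092
OR = 2.8407

2.8407


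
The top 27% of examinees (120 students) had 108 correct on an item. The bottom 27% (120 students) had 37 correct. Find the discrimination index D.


p_upper = 108/120 = 0.9
p_lower = 37/120 = 0.3083
D = 0.9 - 0.3083 = 0.5917

0.5917


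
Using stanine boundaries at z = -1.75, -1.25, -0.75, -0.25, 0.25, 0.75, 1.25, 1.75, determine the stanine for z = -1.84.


Stanine boundaries: [-1.75, -1.25, -0.75, -0.25, 0.25, 0.75, 1.25, 1.75]
z = -1.84
Check each boundary:
  z < -1.75
  z < -1.25
  z < -0.75
  z < -0.25
  z < 0.25
  z < 0.75
  z < 1.25
  z < 1.75
Highest qualifying boundary gives stanine = 1

1


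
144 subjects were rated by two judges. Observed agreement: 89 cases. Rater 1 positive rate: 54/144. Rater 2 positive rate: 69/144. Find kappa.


P_o = 89/144 = 0.618056
P_e = (54*69 + 90*75) / 20736 = 0.505208
kappa = (P_o - P_e) / (1 - P_e)
kappa = (0.618056 - 0.505208) / (1 - 0.505208)
kappa = 0.2281

0.2281


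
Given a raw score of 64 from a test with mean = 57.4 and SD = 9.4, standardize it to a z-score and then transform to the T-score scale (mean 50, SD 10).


z = (X - mean) / SD = (64 - 57.4) / 9.4
z = 6.6 / 9.4
z = 0.7021
T-score = T = 50 + 10z
Carry z at full precision (z = 6.6 / 9.4) into the conversion:
T-score = 50 + 10 * (6.6 / 9.4) = 50 + 66 / 9.4
T-score = 50 + 7.0213
T-score = 57.0213

57.0213


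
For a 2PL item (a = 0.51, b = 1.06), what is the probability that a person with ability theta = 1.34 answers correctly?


a*(theta - b) = 0.51 * (1.34 - 1.06) = 0.1428
exp(-0.1428) = 0.8669
P = 1 / (1 + 0.8669)
P = 0.5356

0.5356


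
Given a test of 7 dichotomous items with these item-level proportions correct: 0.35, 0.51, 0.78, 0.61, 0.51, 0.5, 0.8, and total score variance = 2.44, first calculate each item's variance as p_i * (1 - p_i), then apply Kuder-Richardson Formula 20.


For each item, compute p_i * q_i:
  Item 1: 0.35 * 0.65 = 0.2275
  Item 2: 0.51 * 0.49 = 0.2499
  Item 3: 0.78 * 0.22 = 0.1716
  Item 4: 0.61 * 0.39 = 0.2379
  Item 5: 0.51 * 0.49 = 0.2499
  Item 6: 0.5 * 0.5 = 0.25
  Item 7: 0.8 * 0.2 = 0.16
Sum(p_i * q_i) = 0.2275 + 0.2499 + 0.1716 + 0.2379 + 0.2499 + 0.25 + 0.16 = 1.5468
KR-20 = (k/(k-1)) * (1 - Sum(p_i*q_i) / Var_total)
= (7/6) * (1 - 1.5468/2.44)
= 1.1667 * 0.3661
KR-20 = 0.4271

0.4271


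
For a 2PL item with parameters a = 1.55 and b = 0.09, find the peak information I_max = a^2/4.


For 2PL, max info at theta = b = 0.09
I_max = a^2 / 4 = 1.55^2 / 4
= 2.4025 / 4
I_max = 0.6006

0.6006


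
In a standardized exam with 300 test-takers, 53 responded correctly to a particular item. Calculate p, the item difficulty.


Item difficulty p = number correct / total examinees
p = 53 / 300
p = 0.1767

0.1767


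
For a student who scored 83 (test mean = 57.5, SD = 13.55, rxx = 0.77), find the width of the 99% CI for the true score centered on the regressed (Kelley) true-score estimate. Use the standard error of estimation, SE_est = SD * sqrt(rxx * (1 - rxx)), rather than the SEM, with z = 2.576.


True score estimate = 0.77*83 + 0.23*57.5 = 77.135
SE_est = SD * sqrt(rxx * (1 - rxx)) = 13.55 * sqrt(0.77 * 0.23) = 13.55 * sqrt(0.1771) = 5.70228
CI = T_est +/- z * SE_est, so width = 2 * z * SE_est = 2 * 2.576 * 5.70228
Width = 29.3781

29.3781


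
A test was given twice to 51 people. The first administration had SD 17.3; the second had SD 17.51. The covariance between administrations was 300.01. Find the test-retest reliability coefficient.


r = cov(X,Y) / (SD_X * SD_Y)
r = 300.01 / (17.3 * 17.51)
r = 300.01 / 302.923
r = 0.9904

0.9904


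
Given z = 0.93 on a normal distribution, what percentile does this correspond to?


CDF(z) = 0.5 * (1 + erf(z/sqrt(2)))
erf(0.6576) = 0.6476
CDF = 0.8238
Percentile rank = 0.8238 * 100 = 82.38

82.38


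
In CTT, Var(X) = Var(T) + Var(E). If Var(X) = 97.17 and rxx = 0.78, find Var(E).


var_true = rxx * var_obs = 0.78 * 97.17 = 75.7926
var_error = var_obs - var_true
var_error = 97.17 - 75.7926
var_error = 21.3774

21.3774


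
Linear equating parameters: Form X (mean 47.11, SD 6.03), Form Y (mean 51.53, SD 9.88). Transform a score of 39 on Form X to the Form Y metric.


slope = SD_Y / SD_X = 9.88 / 6.03 ~ 1.6385
intercept = mean_Y - slope * mean_X = 51.53 - (9.88 / 6.03) * 47.11 ~ -25.6585
Y = slope * X + intercept. To avoid rounding drift from the rounded slope/intercept, evaluate the equivalent form Y = mean_Y + SD_Y * (X - mean_X) / SD_X at full precision:
Y = 51.53 + 9.88 * (39 - 47.11) / 6.03
Y = 51.53 - 9.88 * 8.11 / 6.03
Y = 51.53 - 80.1268 / 6.03
Y = 51.53 - 13.288
Y = 38.242

38.242


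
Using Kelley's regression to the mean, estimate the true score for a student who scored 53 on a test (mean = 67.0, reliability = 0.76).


T_est = rxx * X + (1 - rxx) * mean
T_est = 0.76 * 53 + 0.24 * 67.0
T_est = 40.28 + 16.08
T_est = 56.36

56.36


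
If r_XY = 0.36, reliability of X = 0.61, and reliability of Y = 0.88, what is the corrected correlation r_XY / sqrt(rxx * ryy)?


r_corrected = rxy / sqrt(rxx * ryy)
= 0.36 / sqrt(0.61 * 0.88)
= 0.36 / sqrt(0.5368)
= 0.36 / 0.732666
r_corrected = 0.4914

0.4914


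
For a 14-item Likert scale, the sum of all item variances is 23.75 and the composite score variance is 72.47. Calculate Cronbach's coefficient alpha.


alpha = (k/(k-1)) * (1 - sum(si^2)/s_total^2)
= (14/13) * (1 - 23.75/72.47)
alpha = 0.724

0.724


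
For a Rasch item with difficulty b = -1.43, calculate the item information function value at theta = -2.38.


P = 1/(1+exp(-(-2.38--1.43))) = 0.2789
I = P*(1-P) = 0.2789 * 0.7211
I = 0.2011

0.2011


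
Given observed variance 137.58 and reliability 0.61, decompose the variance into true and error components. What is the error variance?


var_true = rxx * var_obs = 0.61 * 137.58 = 83.9238
var_error = var_obs - var_true
var_error = 137.58 - 83.9238
var_error = 53.6562

53.6562


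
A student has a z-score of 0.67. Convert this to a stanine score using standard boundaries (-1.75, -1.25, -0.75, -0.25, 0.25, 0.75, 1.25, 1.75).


Stanine boundaries: [-1.75, -1.25, -0.75, -0.25, 0.25, 0.75, 1.25, 1.75]
z = 0.67
Check each boundary:
  z >= -1.75 -> could be stanine 2
  z >= -1.25 -> could be stanine 3
  z >= -0.75 -> could be stanine 4
  z >= -0.25 -> could be stanine 5
  z >= 0.25 -> could be stanine 6
  z < 0.75
  z < 1.25
  z < 1.75
Highest qualifying boundary gives stanine = 6

6


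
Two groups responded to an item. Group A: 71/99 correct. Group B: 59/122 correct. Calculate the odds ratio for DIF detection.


Odds_A = 71/28 = 2.5357
Odds_B = 59/63 = 0.9365
OR = Odds_A / Odds_B = 2.5357 / 0.9365
Exactly, OR = (71 * 63) / (28 * 59) = 4473 / 1652
OR = 2.7076

2.7076


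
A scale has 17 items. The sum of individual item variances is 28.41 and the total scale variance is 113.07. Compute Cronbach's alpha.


alpha = (k/(k-1)) * (1 - sum(si^2)/s_total^2)
= (17/16) * (1 - 28.41/113.07)
alpha = 0.7955

0.7955


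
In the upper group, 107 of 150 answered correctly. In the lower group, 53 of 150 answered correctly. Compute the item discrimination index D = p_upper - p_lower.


p_upper = 107/150 = 0.7133
p_lower = 53/150 = 0.3533
D = 0.7133 - 0.3533 = 0.36

0.36


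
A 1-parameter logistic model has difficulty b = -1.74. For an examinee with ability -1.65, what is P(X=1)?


theta - b = -1.65 - -1.74 = 0.09
exp(-(theta - b)) = exp(-0.09) = 0.9139
P = 1 / (1 + 0.9139)
P = 0.5225

0.5225


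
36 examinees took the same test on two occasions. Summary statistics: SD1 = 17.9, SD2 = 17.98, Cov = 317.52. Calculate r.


r = cov(X,Y) / (SD_X * SD_Y)
r = 317.52 / (17.9 * 17.98)
r = 317.52 / 321.842
r = 0.9866

0.9866


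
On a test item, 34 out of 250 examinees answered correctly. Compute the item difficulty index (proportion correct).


Item difficulty p = number correct / total examinees
p = 34 / 250
p = 0.136

0.136


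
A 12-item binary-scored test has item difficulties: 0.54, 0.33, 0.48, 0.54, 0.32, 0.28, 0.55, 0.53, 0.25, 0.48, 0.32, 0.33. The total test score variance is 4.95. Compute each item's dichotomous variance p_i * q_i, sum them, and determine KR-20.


For each item, compute p_i * q_i:
  Item 1: 0.54 * 0.46 = 0.2484
  Item 2: 0.33 * 0.67 = 0.2211
  Item 3: 0.48 * 0.52 = 0.2496
  Item 4: 0.54 * 0.46 = 0.2484
  Item 5: 0.32 * 0.68 = 0.2176
  Item 6: 0.28 * 0.72 = 0.2016
  Item 7: 0.55 * 0.45 = 0.2475
  Item 8: 0.53 * 0.47 = 0.2491
  Item 9: 0.25 * 0.75 = 0.1875
  Item 10: 0.48 * 0.52 = 0.2496
  Item 11: 0.32 * 0.68 = 0.2176
  Item 12: 0.33 * 0.67 = 0.2211
Sum(p_i * q_i) = 0.2484 + 0.2211 + 0.2496 + 0.2484 + 0.2176 + 0.2016 + 0.2475 + 0.2491 + 0.1875 + 0.2496 + 0.2176 + 0.2211 = 2.7591
KR-20 = (k/(k-1)) * (1 - Sum(p_i*q_i) / Var_total)
= (12/11) * (1 - 2.7591/4.95)
= 1.0909 * 0.4426
KR-20 = 0.4828

0.4828


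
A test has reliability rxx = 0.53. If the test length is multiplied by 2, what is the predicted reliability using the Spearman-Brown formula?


r_new = (n * rxx) / (1 + (n-1) * rxx)
r_new = (2 * 0.53) / (1 + 1 * 0.53)
r_new = 1.06 / 1.53
r_new = 0.6928

0.6928


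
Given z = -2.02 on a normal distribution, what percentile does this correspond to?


CDF(z) = 0.5 * (1 + erf(z/sqrt(2)))
erf(-1.4284) = -0.9566
CDF = 0.0217
Percentile rank = 0.0217 * 100 = 2.17

2.17


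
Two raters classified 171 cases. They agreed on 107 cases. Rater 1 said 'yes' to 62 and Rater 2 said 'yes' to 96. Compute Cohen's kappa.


P_o = 107/171 = 0.625731
P_e = (62*96 + 109*75) / 29241 = 0.483123
kappa = (P_o - P_e) / (1 - P_e)
kappa = (0.625731 - 0.483123) / (1 - 0.483123)
kappa = 0.2759

0.2759


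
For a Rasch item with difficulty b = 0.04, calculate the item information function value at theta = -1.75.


P = 1/(1+exp(-(-1.75-0.04))) = 0.1431
I = P*(1-P) = 0.1431 * 0.8569
I = 0.1226

0.1226


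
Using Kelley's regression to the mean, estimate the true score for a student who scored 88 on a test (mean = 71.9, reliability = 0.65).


T_est = rxx * X + (1 - rxx) * mean
T_est = 0.65 * 88 + 0.35 * 71.9
T_est = 57.2 + 25.165
T_est = 82.365

82.365


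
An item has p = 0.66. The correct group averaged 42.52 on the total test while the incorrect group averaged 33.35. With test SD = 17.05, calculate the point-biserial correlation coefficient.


q = 1 - p = 0.34
rpb = ((M1 - M0) / SD) * sqrt(p * q)
rpb = ((42.52 - 33.35) / 17.05) * sqrt(0.66 * 0.34)
rpb = 0.2548

0.2548


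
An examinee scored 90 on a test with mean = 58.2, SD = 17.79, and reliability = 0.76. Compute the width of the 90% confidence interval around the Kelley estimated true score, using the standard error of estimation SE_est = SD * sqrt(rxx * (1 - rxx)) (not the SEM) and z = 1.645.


True score estimate = 0.76*90 + 0.24*58.2 = 82.368
SE_est = SD * sqrt(rxx * (1 - rxx)) = 17.79 * sqrt(0.76 * 0.24) = 17.79 * sqrt(0.1824) = 7.597809
CI = T_est +/- z * SE_est, so width = 2 * z * SE_est = 2 * 1.645 * 7.597809
Width = 24.9968

24.9968


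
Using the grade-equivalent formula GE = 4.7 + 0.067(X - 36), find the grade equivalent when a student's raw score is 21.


raw - median = 21 - 36 = -15
slope * diff = 0.067 * -15 = -1.005
GE = 4.7 + -1.005
GE = 3.695

3.695


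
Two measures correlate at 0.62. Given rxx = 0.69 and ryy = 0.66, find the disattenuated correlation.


r_corrected = rxy / sqrt(rxx * ryy)
= 0.62 / sqrt(0.69 * 0.66)
= 0.62 / sqrt(0.4554)
= 0.62 / 0.674833
r_corrected = 0.9187

0.9187


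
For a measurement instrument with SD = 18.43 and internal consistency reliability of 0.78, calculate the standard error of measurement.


SEM = SD * sqrt(1 - rxx)
SEM = 18.43 * sqrt(1 - 0.78)
SEM = 18.43 * sqrt(0.22) = 18.43 * 0.469042
SEM = 8.6444

8.6444


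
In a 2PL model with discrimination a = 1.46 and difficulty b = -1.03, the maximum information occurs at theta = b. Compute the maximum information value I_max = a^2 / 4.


For 2PL, max info at theta = b = -1.03
I_max = a^2 / 4 = 1.46^2 / 4
= 2.1316 / 4
I_max = 0.5329

0.5329


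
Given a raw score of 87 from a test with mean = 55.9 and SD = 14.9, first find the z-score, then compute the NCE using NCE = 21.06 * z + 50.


z = (X - mean) / SD = (87 - 55.9) / 14.9
z = 31.1 / 14.9
z = 2.0872
NCE = NCE = 21.06z + 50
Carry z at full precision (z = 31.1 / 14.9) into the conversion:
NCE = 21.06 * (31.1 / 14.9) + 50 = 654.966 / 14.9 + 50
NCE = 43.9574 + 50
NCE = 93.9574

93.9574


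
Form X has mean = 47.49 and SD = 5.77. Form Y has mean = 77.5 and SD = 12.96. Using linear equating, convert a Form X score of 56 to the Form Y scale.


slope = SD_Y / SD_X = 12.96 / 5.77 ~ 2.2461
intercept = mean_Y - slope * mean_X = 77.5 - (12.96 / 5.77) * 47.49 ~ -29.1673
Y = slope * X + intercept. To avoid rounding drift from the rounded slope/intercept, evaluate the equivalent form Y = mean_Y + SD_Y * (X - mean_X) / SD_X at full precision:
Y = 77.5 + 12.96 * (56 - 47.49) / 5.77
Y = 77.5 + 12.96 * 8.51 / 5.77
Y = 77.5 + 110.2896 / 5.77
Y = 77.5 + 19.1143
Y = 96.6143

96.6143


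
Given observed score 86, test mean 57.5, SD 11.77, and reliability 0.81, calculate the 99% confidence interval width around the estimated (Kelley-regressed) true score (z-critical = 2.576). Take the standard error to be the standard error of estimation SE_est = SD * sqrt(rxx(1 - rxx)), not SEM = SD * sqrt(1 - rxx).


True score estimate = 0.81*86 + 0.19*57.5 = 80.585
SE_est = SD * sqrt(rxx * (1 - rxx)) = 11.77 * sqrt(0.81 * 0.19) = 11.77 * sqrt(0.1539) = 4.617382
CI = T_est +/- z * SE_est, so width = 2 * z * SE_est = 2 * 2.576 * 4.617382
Width = 23.7888

23.7888


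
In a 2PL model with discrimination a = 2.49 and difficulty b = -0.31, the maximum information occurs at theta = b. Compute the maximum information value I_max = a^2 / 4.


For 2PL, max info at theta = b = -0.31
I_max = a^2 / 4 = 2.49^2 / 4
= 6.2001 / 4
I_max = 1.55

1.55


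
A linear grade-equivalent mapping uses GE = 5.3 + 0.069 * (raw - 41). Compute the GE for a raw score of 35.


raw - median = 35 - 41 = -6
slope * diff = 0.069 * -6 = -0.414
GE = 5.3 + -0.414
GE = 4.886

4.886


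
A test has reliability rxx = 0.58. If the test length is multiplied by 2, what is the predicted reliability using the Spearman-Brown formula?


r_new = (n * rxx) / (1 + (n-1) * rxx)
r_new = (2 * 0.58) / (1 + 1 * 0.58)
r_new = 1.16 / 1.58
r_new = 0.7342

0.7342


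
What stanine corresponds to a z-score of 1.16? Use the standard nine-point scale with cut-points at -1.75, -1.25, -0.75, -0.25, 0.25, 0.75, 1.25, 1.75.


Stanine boundaries: [-1.75, -1.25, -0.75, -0.25, 0.25, 0.75, 1.25, 1.75]
z = 1.16
Check each boundary:
  z >= -1.75 -> could be stanine 2
  z >= -1.25 -> could be stanine 3
  z >= -0.75 -> could be stanine 4
  z >= -0.25 -> could be stanine 5
  z >= 0.25 -> could be stanine 6
  z >= 0.75 -> could be stanine 7
  z < 1.25
  z < 1.75
Highest qualifying boundary gives stanine = 7

7


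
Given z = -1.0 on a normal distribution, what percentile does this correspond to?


CDF(z) = 0.5 * (1 + erf(z/sqrt(2)))
erf(-0.7071) = -0.6827
CDF = 0.1587
Percentile rank = 0.1587 * 100 = 15.87

15.87


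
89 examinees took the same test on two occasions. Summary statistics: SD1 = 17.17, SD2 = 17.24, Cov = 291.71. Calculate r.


r = cov(X,Y) / (SD_X * SD_Y)
r = 291.71 / (17.17 * 17.24)
r = 291.71 / 296.0108
r = 0.9855

0.9855


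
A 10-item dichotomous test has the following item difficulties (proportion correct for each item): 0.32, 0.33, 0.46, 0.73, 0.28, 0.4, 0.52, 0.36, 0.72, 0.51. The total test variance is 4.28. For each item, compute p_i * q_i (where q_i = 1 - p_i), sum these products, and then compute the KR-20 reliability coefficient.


For each item, compute p_i * q_i:
  Item 1: 0.32 * 0.68 = 0.2176
  Item 2: 0.33 * 0.67 = 0.2211
  Item 3: 0.46 * 0.54 = 0.2484
  Item 4: 0.73 * 0.27 = 0.1971
  Item 5: 0.28 * 0.72 = 0.2016
  Item 6: 0.4 * 0.6 = 0.24
  Item 7: 0.52 * 0.48 = 0.2496
  Item 8: 0.36 * 0.64 = 0.2304
  Item 9: 0.72 * 0.28 = 0.2016
  Item 10: 0.51 * 0.49 = 0.2499
Sum(p_i * q_i) = 0.2176 + 0.2211 + 0.2484 + 0.1971 + 0.2016 + 0.24 + 0.2496 + 0.2304 + 0.2016 + 0.2499 = 2.2573
KR-20 = (k/(k-1)) * (1 - Sum(p_i*q_i) / Var_total)
= (10/9) * (1 - 2.2573/4.28)
= 1.1111 * 0.4726
KR-20 = 0.5251

0.5251


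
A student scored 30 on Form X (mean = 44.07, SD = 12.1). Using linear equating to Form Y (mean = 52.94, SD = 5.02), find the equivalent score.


slope = SD_Y / SD_X = 5.02 / 12.1 ~ 0.4149
intercept = mean_Y - slope * mean_X = 52.94 - (5.02 / 12.1) * 44.07 ~ 34.6564
Y = slope * X + intercept. To avoid rounding drift from the rounded slope/intercept, evaluate the equivalent form Y = mean_Y + SD_Y * (X - mean_X) / SD_X at full precision:
Y = 52.94 + 5.02 * (30 - 44.07) / 12.1
Y = 52.94 - 5.02 * 14.07 / 12.1
Y = 52.94 - 70.6314 / 12.1
Y = 52.94 - 5.8373
Y = 47.1027

47.1027


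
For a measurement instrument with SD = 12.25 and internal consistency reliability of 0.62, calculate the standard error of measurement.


SEM = SD * sqrt(1 - rxx)
SEM = 12.25 * sqrt(1 - 0.62)
SEM = 12.25 * sqrt(0.38) = 12.25 * 0.616441
SEM = 7.5514

7.5514


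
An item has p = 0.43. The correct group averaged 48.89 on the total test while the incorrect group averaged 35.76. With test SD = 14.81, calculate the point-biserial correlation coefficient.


q = 1 - p = 0.57
rpb = ((M1 - M0) / SD) * sqrt(p * q)
rpb = ((48.89 - 35.76) / 14.81) * sqrt(0.43 * 0.57)
rpb = 0.4389

0.4389


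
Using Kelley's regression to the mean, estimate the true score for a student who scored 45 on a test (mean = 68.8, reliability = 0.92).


T_est = rxx * X + (1 - rxx) * mean
T_est = 0.92 * 45 + 0.08 * 68.8
T_est = 41.4 + 5.504
T_est = 46.904

46.904


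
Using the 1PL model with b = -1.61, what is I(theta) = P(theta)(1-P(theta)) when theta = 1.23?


P = 1/(1+exp(-(1.23--1.61))) = 0.9448
I = P*(1-P) = 0.9448 * 0.0552
I = 0.0522

0.0522


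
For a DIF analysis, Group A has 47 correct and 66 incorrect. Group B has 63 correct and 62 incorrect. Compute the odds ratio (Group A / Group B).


Odds_A = 47/66 = 0.7121
Odds_B = 63/62 = 1.0161
OR = Odds_A / Odds_B = 0.7121 / 1.0161
Exactly, OR = (47 * 62) / (66 * 63) = 2914 / 4158
OR = 0.7008

0.7008


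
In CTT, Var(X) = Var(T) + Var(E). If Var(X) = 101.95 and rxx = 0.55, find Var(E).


var_true = rxx * var_obs = 0.55 * 101.95 = 56.0725
var_error = var_obs - var_true
var_error = 101.95 - 56.0725
var_error = 45.8775

45.8775


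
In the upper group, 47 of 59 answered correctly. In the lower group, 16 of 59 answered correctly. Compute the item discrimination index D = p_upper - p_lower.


p_upper = 47/59 = 0.7966
p_lower = 16/59 = 0.2712
D = 0.7966 - 0.2712 = 0.5254

0.5254


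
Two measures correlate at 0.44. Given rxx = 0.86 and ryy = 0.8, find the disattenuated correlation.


r_corrected = rxy / sqrt(rxx * ryy)
= 0.44 / sqrt(0.86 * 0.8)
= 0.44 / sqrt(0.688)
= 0.44 / 0.829458
r_corrected = 0.5305

0.5305


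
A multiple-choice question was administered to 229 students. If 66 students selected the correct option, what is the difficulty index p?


Item difficulty p = number correct / total examinees
p = 66 / 229
p = 0.2882

0.2882


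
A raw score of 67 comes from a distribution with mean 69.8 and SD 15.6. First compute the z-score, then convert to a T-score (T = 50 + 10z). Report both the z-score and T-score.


z = (X - mean) / SD = (67 - 69.8) / 15.6
z = -2.8 / 15.6
z = -0.1795
T-score = T = 50 + 10z
Carry z at full precision (z = -2.8 / 15.6) into the conversion:
T-score = 50 + 10 * (-2.8 / 15.6) = 50 + -28 / 15.6
T-score = 50 + -1.7949
T-score = 48.2051

48.2051


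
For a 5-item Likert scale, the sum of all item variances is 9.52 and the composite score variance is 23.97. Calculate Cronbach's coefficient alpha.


alpha = (k/(k-1)) * (1 - sum(si^2)/s_total^2)
= (5/4) * (1 - 9.52/23.97)
alpha = 0.7535

0.7535


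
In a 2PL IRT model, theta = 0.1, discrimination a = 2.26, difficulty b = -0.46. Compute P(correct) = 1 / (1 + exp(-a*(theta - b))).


a*(theta - b) = 2.26 * (0.1 - -0.46) = 1.2656
exp(-1.2656) = 0.2821
P = 1 / (1 + 0.2821)
P = 0.78

0.78


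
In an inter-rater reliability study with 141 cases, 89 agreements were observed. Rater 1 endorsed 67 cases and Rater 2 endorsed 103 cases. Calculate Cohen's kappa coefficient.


P_o = 89/141 = 0.631206
P_e = (67*103 + 74*38) / 19881 = 0.488557
kappa = (P_o - P_e) / (1 - P_e)
kappa = (0.631206 - 0.488557) / (1 - 0.488557)
kappa = 0.2789

0.2789


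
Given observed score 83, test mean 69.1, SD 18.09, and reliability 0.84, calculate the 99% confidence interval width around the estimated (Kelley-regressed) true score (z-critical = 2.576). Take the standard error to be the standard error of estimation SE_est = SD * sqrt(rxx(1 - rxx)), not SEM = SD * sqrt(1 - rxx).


True score estimate = 0.84*83 + 0.16*69.1 = 80.776
SE_est = SD * sqrt(rxx * (1 - rxx)) = 18.09 * sqrt(0.84 * 0.16) = 18.09 * sqrt(0.1344) = 6.631904
CI = T_est +/- z * SE_est, so width = 2 * z * SE_est = 2 * 2.576 * 6.631904
Width = 34.1676

34.1676


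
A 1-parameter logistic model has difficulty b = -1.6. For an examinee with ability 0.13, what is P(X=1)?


theta - b = 0.13 - -1.6 = 1.73
exp(-(theta - b)) = exp(-1.73) = 0.1773
P = 1 / (1 + 0.1773)
P = 0.8494

0.8494


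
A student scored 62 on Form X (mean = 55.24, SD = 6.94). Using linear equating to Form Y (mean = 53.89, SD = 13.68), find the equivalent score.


slope = SD_Y / SD_X = 13.68 / 6.94 ~ 1.9712
intercept = mean_Y - slope * mean_X = 53.89 - (13.68 / 6.94) * 55.24 ~ -54.9981
Y = slope * X + intercept. To avoid rounding drift from the rounded slope/intercept, evaluate the equivalent form Y = mean_Y + SD_Y * (X - mean_X) / SD_X at full precision:
Y = 53.89 + 13.68 * (62 - 55.24) / 6.94
Y = 53.89 + 13.68 * 6.76 / 6.94
Y = 53.89 + 92.4768 / 6.94
Y = 53.89 + 13.3252
Y = 67.2152

67.2152


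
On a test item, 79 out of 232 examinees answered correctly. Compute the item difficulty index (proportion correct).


Item difficulty p = number correct / total examinees
p = 79 / 232
p = 0.3405

0.3405


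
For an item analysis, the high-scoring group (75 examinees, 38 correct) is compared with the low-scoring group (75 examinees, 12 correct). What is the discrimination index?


p_upper = 38/75 = 0.5067
p_lower = 12/75 = 0.16
D = 0.5067 - 0.16 = 0.3467

0.3467


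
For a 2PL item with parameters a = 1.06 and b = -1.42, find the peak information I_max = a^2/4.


For 2PL, max info at theta = b = -1.42
I_max = a^2 / 4 = 1.06^2 / 4
= 1.1236 / 4
I_max = 0.2809

0.2809


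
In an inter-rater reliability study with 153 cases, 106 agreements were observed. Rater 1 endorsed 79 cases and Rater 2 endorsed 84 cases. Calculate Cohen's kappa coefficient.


P_o = 106/153 = 0.69281
P_e = (79*84 + 74*69) / 23409 = 0.501602
kappa = (P_o - P_e) / (1 - P_e)
kappa = (0.69281 - 0.501602) / (1 - 0.501602)
kappa = 0.3836

0.3836


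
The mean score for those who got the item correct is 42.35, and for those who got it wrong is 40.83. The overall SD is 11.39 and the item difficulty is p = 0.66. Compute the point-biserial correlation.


q = 1 - p = 0.34
rpb = ((M1 - M0) / SD) * sqrt(p * q)
rpb = ((42.35 - 40.83) / 11.39) * sqrt(0.66 * 0.34)
rpb = 0.0632

0.0632


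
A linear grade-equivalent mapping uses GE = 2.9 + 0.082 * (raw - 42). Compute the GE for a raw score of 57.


raw - median = 57 - 42 = 15
slope * diff = 0.082 * 15 = 1.23
GE = 2.9 + 1.23
GE = 4.13

4.13


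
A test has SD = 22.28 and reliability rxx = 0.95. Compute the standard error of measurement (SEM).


SEM = SD * sqrt(1 - rxx)
SEM = 22.28 * sqrt(1 - 0.95)
SEM = 22.28 * sqrt(0.05) = 22.28 * 0.223607
SEM = 4.982

4.982


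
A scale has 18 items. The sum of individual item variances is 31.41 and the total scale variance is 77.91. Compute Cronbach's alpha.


alpha = (k/(k-1)) * (1 - sum(si^2)/s_total^2)
= (18/17) * (1 - 31.41/77.91)
alpha = 0.632

0.632


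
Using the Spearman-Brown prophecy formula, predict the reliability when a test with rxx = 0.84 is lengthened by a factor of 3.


r_new = (n * rxx) / (1 + (n-1) * rxx)
r_new = (3 * 0.84) / (1 + 2 * 0.84)
r_new = 2.52 / 2.68
r_new = 0.9403

0.9403


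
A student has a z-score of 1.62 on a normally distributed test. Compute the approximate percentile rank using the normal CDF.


CDF(z) = 0.5 * (1 + erf(z/sqrt(2)))
erf(1.1455) = 0.8948
CDF = 0.9474
Percentile rank = 0.9474 * 100 = 94.74

94.74


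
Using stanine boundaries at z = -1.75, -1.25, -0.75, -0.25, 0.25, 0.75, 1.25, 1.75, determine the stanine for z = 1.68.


Stanine boundaries: [-1.75, -1.25, -0.75, -0.25, 0.25, 0.75, 1.25, 1.75]
z = 1.68
Check each boundary:
  z >= -1.75 -> could be stanine 2
  z >= -1.25 -> could be stanine 3
  z >= -0.75 -> could be stanine 4
  z >= -0.25 -> could be stanine 5
  z >= 0.25 -> could be stanine 6
  z >= 0.75 -> could be stanine 7
  z >= 1.25 -> could be stanine 8
  z < 1.75
Highest qualifying boundary gives stanine = 8

8


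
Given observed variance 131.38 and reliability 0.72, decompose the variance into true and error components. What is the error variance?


var_true = rxx * var_obs = 0.72 * 131.38 = 94.5936
var_error = var_obs - var_true
var_error = 131.38 - 94.5936
var_error = 36.7864

36.7864


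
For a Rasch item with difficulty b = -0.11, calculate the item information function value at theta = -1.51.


P = 1/(1+exp(-(-1.51--0.11))) = 0.1978
I = P*(1-P) = 0.1978 * 0.8022
I = 0.1587

0.1587


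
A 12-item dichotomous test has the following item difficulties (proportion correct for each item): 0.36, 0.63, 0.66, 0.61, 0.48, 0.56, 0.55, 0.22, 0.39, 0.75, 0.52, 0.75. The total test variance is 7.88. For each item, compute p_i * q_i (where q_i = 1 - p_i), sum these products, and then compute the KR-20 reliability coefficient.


For each item, compute p_i * q_i:
  Item 1: 0.36 * 0.64 = 0.2304
  Item 2: 0.63 * 0.37 = 0.2331
  Item 3: 0.66 * 0.34 = 0.2244
  Item 4: 0.61 * 0.39 = 0.2379
  Item 5: 0.48 * 0.52 = 0.2496
  Item 6: 0.56 * 0.44 = 0.2464
  Item 7: 0.55 * 0.45 = 0.2475
  Item 8: 0.22 * 0.78 = 0.1716
  Item 9: 0.39 * 0.61 = 0.2379
  Item 10: 0.75 * 0.25 = 0.1875
  Item 11: 0.52 * 0.48 = 0.2496
  Item 12: 0.75 * 0.25 = 0.1875
Sum(p_i * q_i) = 0.2304 + 0.2331 + 0.2244 + 0.2379 + 0.2496 + 0.2464 + 0.2475 + 0.1716 + 0.2379 + 0.1875 + 0.2496 + 0.1875 = 2.7034
KR-20 = (k/(k-1)) * (1 - Sum(p_i*q_i) / Var_total)
= (12/11) * (1 - 2.7034/7.88)
= 1.0909 * 0.6569
KR-20 = 0.7166

0.7166


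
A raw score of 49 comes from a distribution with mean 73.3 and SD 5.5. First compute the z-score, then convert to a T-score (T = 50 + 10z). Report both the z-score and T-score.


z = (X - mean) / SD = (49 - 73.3) / 5.5
z = -24.3 / 5.5
z = -4.4182
T-score = T = 50 + 10z
Carry z at full precision (z = -24.3 / 5.5) into the conversion:
T-score = 50 + 10 * (-24.3 / 5.5) = 50 + -243 / 5.5
T-score = 50 + -44.1818
T-score = 5.8182

5.8182


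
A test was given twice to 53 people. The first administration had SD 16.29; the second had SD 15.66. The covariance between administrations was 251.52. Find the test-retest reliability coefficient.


r = cov(X,Y) / (SD_X * SD_Y)
r = 251.52 / (16.29 * 15.66)
r = 251.52 / 255.1014
r = 0.986

0.986


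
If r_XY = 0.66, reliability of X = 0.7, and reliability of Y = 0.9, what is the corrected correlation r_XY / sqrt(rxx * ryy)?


r_corrected = rxy / sqrt(rxx * ryy)
= 0.66 / sqrt(0.7 * 0.9)
= 0.66 / sqrt(0.63)
= 0.66 / 0.793725
r_corrected = 0.8315

0.8315


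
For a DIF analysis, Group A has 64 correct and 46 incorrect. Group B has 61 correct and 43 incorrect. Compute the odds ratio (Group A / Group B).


Odds_A = 64/46 = 1.3913
Odds_B = 61/43 = 1.4186
OR = Odds_A / Odds_B = 1.3913 / 1.4186
Exactly, OR = (64 * 43) / (46 * 61) = 2752 / 2806
OR = 0.9808

0.9808


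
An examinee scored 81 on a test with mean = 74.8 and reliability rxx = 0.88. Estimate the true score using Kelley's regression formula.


T_est = rxx * X + (1 - rxx) * mean
T_est = 0.88 * 81 + 0.12 * 74.8
T_est = 71.28 + 8.976
T_est = 80.256

80.256


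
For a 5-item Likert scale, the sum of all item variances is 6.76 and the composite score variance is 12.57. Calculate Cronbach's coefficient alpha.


alpha = (k/(k-1)) * (1 - sum(si^2)/s_total^2)
= (5/4) * (1 - 6.76/12.57)
alpha = 0.5778

0.5778


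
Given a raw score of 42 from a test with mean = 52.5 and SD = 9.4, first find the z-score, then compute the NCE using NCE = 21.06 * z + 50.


z = (X - mean) / SD = (42 - 52.5) / 9.4
z = -10.5 / 9.4
z = -1.117
NCE = NCE = 21.06z + 50
Carry z at full precision (z = -10.5 / 9.4) into the conversion:
NCE = 21.06 * (-10.5 / 9.4) + 50 = -221.13 / 9.4 + 50
NCE = -23.5245 + 50
NCE = 26.4755

26.4755


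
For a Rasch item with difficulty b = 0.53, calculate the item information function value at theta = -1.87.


P = 1/(1+exp(-(-1.87-0.53))) = 0.0832
I = P*(1-P) = 0.0832 * 0.9168
I = 0.0763

0.0763


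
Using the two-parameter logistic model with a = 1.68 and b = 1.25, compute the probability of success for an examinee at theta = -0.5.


a*(theta - b) = 1.68 * (-0.5 - 1.25) = -2.94
exp(--2.94) = 18.9158
P = 1 / (1 + 18.9158)
P = 0.0502

0.0502


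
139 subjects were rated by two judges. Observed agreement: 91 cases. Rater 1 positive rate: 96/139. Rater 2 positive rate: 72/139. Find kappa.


P_o = 91/139 = 0.654676
P_e = (96*72 + 43*67) / 19321 = 0.506858
kappa = (P_o - P_e) / (1 - P_e)
kappa = (0.654676 - 0.506858) / (1 - 0.506858)
kappa = 0.2997

0.2997


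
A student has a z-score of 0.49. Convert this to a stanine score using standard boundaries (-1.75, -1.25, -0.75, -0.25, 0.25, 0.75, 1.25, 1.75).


Stanine boundaries: [-1.75, -1.25, -0.75, -0.25, 0.25, 0.75, 1.25, 1.75]
z = 0.49
Check each boundary:
  z >= -1.75 -> could be stanine 2
  z >= -1.25 -> could be stanine 3
  z >= -0.75 -> could be stanine 4
  z >= -0.25 -> could be stanine 5
  z >= 0.25 -> could be stanine 6
  z < 0.75
  z < 1.25
  z < 1.75
Highest qualifying boundary gives stanine = 6

6


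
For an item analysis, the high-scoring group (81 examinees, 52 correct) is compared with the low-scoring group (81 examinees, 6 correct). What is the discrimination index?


p_upper = 52/81 = 0.642
p_lower = 6/81 = 0.0741
D = 0.642 - 0.0741 = 0.5679

0.5679


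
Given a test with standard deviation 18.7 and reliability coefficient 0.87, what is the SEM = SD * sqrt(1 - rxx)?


SEM = SD * sqrt(1 - rxx)
SEM = 18.7 * sqrt(1 - 0.87)
SEM = 18.7 * sqrt(0.13) = 18.7 * 0.360555
SEM = 6.7424

6.7424


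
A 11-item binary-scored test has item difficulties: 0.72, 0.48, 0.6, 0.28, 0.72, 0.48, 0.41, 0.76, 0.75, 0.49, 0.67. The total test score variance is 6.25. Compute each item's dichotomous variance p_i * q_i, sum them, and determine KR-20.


For each item, compute p_i * q_i:
  Item 1: 0.72 * 0.28 = 0.2016
  Item 2: 0.48 * 0.52 = 0.2496
  Item 3: 0.6 * 0.4 = 0.24
  Item 4: 0.28 * 0.72 = 0.2016
  Item 5: 0.72 * 0.28 = 0.2016
  Item 6: 0.48 * 0.52 = 0.2496
  Item 7: 0.41 * 0.59 = 0.2419
  Item 8: 0.76 * 0.24 = 0.1824
  Item 9: 0.75 * 0.25 = 0.1875
  Item 10: 0.49 * 0.51 = 0.2499
  Item 11: 0.67 * 0.33 = 0.2211
Sum(p_i * q_i) = 0.2016 + 0.2496 + 0.24 + 0.2016 + 0.2016 + 0.2496 + 0.2419 + 0.1824 + 0.1875 + 0.2499 + 0.2211 = 2.4268
KR-20 = (k/(k-1)) * (1 - Sum(p_i*q_i) / Var_total)
= (11/10) * (1 - 2.4268/6.25)
= 1.1 * 0.6117
KR-20 = 0.6729

0.6729


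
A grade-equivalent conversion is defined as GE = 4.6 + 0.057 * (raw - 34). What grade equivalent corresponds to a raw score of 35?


raw - median = 35 - 34 = 1
slope * diff = 0.057 * 1 = 0.057
GE = 4.6 + 0.057
GE = 4.657

4.657


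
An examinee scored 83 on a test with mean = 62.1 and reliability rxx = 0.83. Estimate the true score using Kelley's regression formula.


T_est = rxx * X + (1 - rxx) * mean
T_est = 0.83 * 83 + 0.17 * 62.1
T_est = 68.89 + 10.557
T_est = 79.447

79.447


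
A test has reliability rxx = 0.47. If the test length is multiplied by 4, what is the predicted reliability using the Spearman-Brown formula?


r_new = (n * rxx) / (1 + (n-1) * rxx)
r_new = (4 * 0.47) / (1 + 3 * 0.47)
r_new = 1.88 / 2.41
r_new = 0.7801

0.7801
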